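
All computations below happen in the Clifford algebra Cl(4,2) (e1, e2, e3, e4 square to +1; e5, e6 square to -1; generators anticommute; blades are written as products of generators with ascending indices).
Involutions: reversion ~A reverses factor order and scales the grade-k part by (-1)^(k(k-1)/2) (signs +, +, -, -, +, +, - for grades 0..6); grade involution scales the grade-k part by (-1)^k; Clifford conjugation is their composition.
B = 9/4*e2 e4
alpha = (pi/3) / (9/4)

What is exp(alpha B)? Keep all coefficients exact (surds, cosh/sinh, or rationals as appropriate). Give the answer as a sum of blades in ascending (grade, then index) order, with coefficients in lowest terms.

B^2 = (9/4)^2*(e2 e4)^2 = 81/16*(-1) = -81/16 (a basis 2-blade squares to minus the product of its generators' squares).
B^2 = -81/16 — the negative square puts this in the circular regime; l = 9/4, alpha*l = pi/3, so exp(alpha B) = cos(pi/3) + (sin(pi/3)/(9/4))*B = 1/2 + (2*sqrt(3)/9)*B.
Answer: 1/2 + sqrt(3)/2*e2 e4


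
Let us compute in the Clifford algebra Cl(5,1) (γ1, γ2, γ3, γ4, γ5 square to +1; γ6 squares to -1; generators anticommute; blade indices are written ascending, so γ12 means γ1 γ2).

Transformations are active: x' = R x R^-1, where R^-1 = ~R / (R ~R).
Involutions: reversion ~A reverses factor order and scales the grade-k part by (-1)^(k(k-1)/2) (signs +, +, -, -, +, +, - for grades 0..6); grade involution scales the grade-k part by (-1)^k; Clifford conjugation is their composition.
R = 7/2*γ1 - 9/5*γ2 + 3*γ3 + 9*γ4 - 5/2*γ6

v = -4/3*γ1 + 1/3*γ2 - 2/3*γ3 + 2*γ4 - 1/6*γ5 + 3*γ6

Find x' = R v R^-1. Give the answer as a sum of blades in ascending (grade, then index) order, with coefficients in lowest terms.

~R = 7/2*γ1 - 9/5*γ2 + 3*γ3 + 9*γ4 - 5/2*γ6, and R ~R = 2481/25, so R^-1 = ~R / (2481/25).
R v = 547/30 - 37/30*γ12 + 5/3*γ13 + 19*γ14 - 7/12*γ15 + 43/6*γ16 + 1/5*γ23 - 33/5*γ24 + 3/10*γ25 - 137/30*γ26 + 12*γ34 - 1/2*γ35 + 22/3*γ36 - 3/2*γ45 + 32*γ46 - 5/12*γ56
Answer: 38993/14886*γ1 - 2468/2481*γ2 + 1463/827*γ3 + 1081/827*γ4 + 1/6*γ5 - 58333/14886*γ6


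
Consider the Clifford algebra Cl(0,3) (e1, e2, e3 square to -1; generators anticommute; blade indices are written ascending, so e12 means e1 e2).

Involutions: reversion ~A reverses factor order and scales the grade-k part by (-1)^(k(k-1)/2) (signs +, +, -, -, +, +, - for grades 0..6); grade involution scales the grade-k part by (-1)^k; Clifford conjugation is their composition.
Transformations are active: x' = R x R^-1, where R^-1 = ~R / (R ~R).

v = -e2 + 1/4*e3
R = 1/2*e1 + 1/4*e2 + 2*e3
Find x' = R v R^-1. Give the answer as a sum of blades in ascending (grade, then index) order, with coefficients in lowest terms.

~R = 1/2*e1 + 1/4*e2 + 2*e3, and R ~R = -69/16, so R^-1 = ~R / (-69/16).
R v = -1/4 - 1/2*e12 + 1/8*e13 + 33/16*e23
Answer: 4/69*e1 + 71/69*e2 - 5/276*e3


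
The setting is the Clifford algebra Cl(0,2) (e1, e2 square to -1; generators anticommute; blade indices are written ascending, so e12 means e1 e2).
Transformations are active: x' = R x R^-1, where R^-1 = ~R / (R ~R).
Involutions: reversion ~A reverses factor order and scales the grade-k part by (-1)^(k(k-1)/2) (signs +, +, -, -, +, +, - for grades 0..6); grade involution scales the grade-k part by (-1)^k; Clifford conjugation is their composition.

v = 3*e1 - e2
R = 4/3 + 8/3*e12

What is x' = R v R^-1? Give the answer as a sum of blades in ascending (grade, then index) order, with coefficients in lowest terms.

~R = 4/3 - 8/3*e12, and R ~R = 80/9, so R^-1 = ~R / (80/9).
R v = 20/3*e1 + 20/3*e2
Answer: -e1 + 3*e2


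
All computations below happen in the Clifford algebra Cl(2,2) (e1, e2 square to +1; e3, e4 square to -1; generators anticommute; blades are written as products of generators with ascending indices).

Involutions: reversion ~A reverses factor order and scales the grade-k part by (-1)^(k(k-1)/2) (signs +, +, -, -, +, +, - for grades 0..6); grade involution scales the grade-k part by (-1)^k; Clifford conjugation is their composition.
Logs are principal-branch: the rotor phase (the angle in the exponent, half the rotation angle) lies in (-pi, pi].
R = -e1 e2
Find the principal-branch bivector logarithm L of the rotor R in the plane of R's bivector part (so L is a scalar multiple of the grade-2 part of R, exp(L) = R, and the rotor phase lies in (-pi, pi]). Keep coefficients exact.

The scalar part of R is 0, so the principal-branch rotor phase is pinned; divide the bivector part by its sine to get the unit plane — L is the phase times that plane.
Concretely: cos(phase) = 0 gives phase = ±pi/2, and since phase/sin(phase) is even the sign is immaterial: L = (phase/sin(phase)) * <R>_2 = (pi/2) * <R>_2.
Answer: -pi/2*e1 e2


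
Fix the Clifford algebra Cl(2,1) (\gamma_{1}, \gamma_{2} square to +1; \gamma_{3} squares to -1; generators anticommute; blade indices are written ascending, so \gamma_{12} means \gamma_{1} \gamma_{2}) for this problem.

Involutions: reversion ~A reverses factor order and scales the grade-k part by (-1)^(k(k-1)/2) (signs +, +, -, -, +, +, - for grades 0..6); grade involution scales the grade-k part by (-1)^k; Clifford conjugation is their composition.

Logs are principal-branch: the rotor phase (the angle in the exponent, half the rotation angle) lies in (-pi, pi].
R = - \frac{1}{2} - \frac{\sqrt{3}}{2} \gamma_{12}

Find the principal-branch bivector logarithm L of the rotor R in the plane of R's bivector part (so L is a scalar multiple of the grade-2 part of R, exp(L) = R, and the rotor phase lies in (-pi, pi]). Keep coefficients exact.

The scalar part of R is - \frac{1}{2}, which fixes the principal-branch rotor phase; the unit plane is then the bivector part divided by the sine of that phase, and L is that plane scaled by the phase.
Concretely: cos(phase) = - \frac{1}{2} gives phase = ±\frac{2 \pi}{3}, and since phase/sin(phase) is even the sign is immaterial: L = (phase/sin(phase)) * <R>_2 = (\frac{4 \sqrt{3} \pi}{9}) * <R>_2.
Answer: - \frac{2 \pi}{3} \gamma_{12}


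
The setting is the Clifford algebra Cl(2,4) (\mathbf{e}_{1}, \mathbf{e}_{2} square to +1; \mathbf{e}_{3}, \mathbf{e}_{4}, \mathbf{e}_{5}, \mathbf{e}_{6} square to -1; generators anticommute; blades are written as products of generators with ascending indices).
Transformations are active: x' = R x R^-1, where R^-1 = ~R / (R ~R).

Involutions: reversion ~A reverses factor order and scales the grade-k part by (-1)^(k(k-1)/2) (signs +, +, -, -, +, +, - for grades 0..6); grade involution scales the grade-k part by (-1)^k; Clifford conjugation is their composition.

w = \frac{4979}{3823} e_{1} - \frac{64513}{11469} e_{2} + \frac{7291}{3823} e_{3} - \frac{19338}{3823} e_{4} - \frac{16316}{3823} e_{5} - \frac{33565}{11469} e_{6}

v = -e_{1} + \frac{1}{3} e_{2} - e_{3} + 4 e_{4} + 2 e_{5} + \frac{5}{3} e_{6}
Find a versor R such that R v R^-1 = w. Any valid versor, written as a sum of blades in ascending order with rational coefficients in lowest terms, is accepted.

Sketch: the shared square -\frac{68}{3} makes R = v + w = \frac{1156}{3823} e_{1} - \frac{20230}{3823} e_{2} + \frac{3468}{3823} e_{3} - \frac{4046}{3823} e_{4} - \frac{8670}{3823} e_{5} - \frac{14450}{11469} e_{6} the natural versor; its sandwich fixes that direction, negates (v - w)/2, and sends v to w.
Answer: \frac{1156}{3823} e_{1} - \frac{20230}{3823} e_{2} + \frac{3468}{3823} e_{3} - \frac{4046}{3823} e_{4} - \frac{8670}{3823} e_{5} - \frac{14450}{11469} e_{6}


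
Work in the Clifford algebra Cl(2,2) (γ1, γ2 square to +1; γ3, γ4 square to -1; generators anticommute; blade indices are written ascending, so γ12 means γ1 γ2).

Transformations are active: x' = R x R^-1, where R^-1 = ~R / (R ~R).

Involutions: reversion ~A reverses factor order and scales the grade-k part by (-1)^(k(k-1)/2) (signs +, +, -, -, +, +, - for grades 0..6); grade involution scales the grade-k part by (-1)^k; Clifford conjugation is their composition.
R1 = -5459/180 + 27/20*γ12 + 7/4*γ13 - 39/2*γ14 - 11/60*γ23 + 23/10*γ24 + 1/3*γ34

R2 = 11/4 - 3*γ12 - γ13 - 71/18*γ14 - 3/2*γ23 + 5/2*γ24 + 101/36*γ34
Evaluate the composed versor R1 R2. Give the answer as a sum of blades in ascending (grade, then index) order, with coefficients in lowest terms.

Distribute over the grade parts of R1 (each basis-blade product reordered to ascending indices, repeated generators contracted through their squares):
<R1>_0 (= -5459/180) R2 = -60049/720 + 5459/60*γ12 + 5459/180*γ13 + 387589/3240*γ14 + 5459/120*γ23 - 5459/72*γ24 - 551359/6480*γ34
<R1>_2 (= 27/20*γ12 + 7/4*γ13 - 39/2*γ14 - 11/60*γ23 + 23/10*γ24 + 1/3*γ34) R2 = 91051/1080 - 27917/720*γ12 - 110497/2160*γ13 - 34987/720*γ14 + 175/144*γ23 + 30311/432*γ24 + 4379/180*γ34 + 66281/2160*γ1234
Summing the partial products and collecting blades:
Answer: 391/432 + 37591/720*γ12 - 44989/2160*γ13 + 92059/1296*γ14 + 33629/720*γ23 - 2443/432*γ24 - 78743/1296*γ34 + 66281/2160*γ1234


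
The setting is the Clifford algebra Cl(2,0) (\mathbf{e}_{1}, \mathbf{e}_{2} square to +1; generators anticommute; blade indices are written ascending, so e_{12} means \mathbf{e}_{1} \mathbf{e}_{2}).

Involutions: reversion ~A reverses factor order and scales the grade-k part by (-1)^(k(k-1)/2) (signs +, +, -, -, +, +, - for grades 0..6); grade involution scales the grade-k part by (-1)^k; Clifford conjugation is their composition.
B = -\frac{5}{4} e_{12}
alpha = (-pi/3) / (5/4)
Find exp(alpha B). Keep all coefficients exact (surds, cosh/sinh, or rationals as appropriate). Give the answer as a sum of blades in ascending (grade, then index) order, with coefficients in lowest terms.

B^2 = (-\frac{5}{4})^2*(e_{12})^2 = \frac{25}{16}*(-1) = -\frac{25}{16} (a basis 2-blade squares to minus the product of its generators' squares).
B^2 = -\frac{25}{16} — circular case — the even/odd split gives cos and sin: l = \frac{5}{4}, alpha*l = - \frac{\pi}{3}, so exp(alpha B) = cos(- \frac{\pi}{3}) + (sin(- \frac{\pi}{3})/(\frac{5}{4}))*B = \frac{1}{2} + (- \frac{2 \sqrt{3}}{5})*B.
Answer: \frac{1}{2} + \frac{\sqrt{3}}{2} e_{12}


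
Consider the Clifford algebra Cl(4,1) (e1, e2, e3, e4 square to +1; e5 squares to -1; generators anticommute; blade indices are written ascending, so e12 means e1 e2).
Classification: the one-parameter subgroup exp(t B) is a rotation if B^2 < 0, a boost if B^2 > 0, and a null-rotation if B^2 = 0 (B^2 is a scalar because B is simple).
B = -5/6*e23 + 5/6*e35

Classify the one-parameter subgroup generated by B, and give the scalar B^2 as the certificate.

B^2 term by term: the squares give (-5/6)^2*(e23)^2 + (5/6)^2*(e35)^2 = 25/36*(-1) + 25/36*(+1) = 0 (each basis 2-blade squares to minus the product of its generators' squares); cross terms between blades sharing an index anticommute and cancel. So B^2 = 0.
Answer: null-rotation, certificate B^2 = 0. Check the certificate: B^2 = 0, and that sign is decisive whatever form B takes.


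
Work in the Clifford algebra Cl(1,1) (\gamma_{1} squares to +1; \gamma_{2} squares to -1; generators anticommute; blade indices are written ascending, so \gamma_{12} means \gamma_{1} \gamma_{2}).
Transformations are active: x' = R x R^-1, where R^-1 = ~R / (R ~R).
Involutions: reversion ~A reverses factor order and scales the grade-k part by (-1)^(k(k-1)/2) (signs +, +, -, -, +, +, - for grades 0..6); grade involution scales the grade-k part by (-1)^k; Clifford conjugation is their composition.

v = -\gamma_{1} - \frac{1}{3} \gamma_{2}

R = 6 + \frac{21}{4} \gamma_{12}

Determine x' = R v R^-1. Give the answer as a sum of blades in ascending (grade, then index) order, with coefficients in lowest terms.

~R = 6 - \frac{21}{4} \gamma_{12}, and R ~R = \frac{135}{16}, so R^-1 = ~R / (\frac{135}{16}).
R v = -\frac{17}{4} \gamma_{1} + \frac{13}{4} \gamma_{2}
Answer: -\frac{227}{45} \gamma_{1} + \frac{223}{45} \gamma_{2}


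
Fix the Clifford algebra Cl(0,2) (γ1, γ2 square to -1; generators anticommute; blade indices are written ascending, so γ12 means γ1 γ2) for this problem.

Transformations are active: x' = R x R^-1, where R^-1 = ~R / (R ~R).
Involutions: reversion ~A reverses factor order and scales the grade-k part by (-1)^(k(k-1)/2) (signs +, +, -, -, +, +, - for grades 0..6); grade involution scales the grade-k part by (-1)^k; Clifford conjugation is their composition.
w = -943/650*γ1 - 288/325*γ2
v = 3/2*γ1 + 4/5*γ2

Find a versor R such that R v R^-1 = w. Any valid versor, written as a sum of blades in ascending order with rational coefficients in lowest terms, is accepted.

Sketch: the shared square -289/100 makes R = v + w = 16/325*γ1 - 28/325*γ2 the natural versor; its sandwich fixes that direction, negates (v - w)/2, and sends v to w.
Answer: 16/325*γ1 - 28/325*γ2


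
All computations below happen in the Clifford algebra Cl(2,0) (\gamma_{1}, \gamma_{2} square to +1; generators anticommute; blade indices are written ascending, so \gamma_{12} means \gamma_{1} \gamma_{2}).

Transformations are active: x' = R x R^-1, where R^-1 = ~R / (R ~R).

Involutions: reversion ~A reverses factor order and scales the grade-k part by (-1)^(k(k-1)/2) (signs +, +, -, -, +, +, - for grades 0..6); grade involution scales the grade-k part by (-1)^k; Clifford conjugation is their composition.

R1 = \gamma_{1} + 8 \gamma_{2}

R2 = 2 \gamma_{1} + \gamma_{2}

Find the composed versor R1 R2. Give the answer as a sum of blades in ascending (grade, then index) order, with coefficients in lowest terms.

Distribute over the terms of R1 (each basis-blade product reordered to ascending indices, repeated generators contracted through their squares):
(\gamma_{1}) R2 = 2 + \gamma_{12}
(8 \gamma_{2}) R2 = 8 - 16 \gamma_{12}
Summing the partial products and collecting blades:
Answer: 10 - 15 \gamma_{12}


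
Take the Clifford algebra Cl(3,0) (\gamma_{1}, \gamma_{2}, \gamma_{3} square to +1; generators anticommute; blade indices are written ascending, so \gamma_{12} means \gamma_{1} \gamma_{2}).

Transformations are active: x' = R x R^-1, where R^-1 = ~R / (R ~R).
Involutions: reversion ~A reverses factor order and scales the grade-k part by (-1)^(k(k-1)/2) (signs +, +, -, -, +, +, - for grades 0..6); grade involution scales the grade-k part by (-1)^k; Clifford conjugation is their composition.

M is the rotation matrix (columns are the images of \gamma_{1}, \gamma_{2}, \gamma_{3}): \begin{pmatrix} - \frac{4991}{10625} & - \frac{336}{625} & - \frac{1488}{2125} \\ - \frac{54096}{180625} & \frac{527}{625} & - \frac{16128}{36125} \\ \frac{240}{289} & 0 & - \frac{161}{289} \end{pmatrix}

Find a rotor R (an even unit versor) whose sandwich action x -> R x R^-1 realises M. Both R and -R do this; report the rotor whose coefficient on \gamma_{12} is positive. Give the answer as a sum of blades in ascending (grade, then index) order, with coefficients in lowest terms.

Method: write R = a + b12*\gamma_{12} + b13*\gamma_{13} + b23*\gamma_{23} with a^2 + b12^2 + b13^2 + b23^2 = 1 (so R^-1 = ~R). Expanding the columns R e_j ~R gives tr M = 4a^2 - 1 and, from the antisymmetric part, M21 - M12 = -4a*b12, M13 - M31 = 4a*b13, M32 - M23 = -4a*b23.
Here tr M = -\frac{33169}{180625}, so a^2 = (1 + tr M)/4 = \frac{36864}{180625} and a = ±\frac{192}{425}. Taking a = \frac{192}{425}: M21 - M12 = \frac{43008}{180625}, M13 - M31 = -\frac{55296}{36125}, M32 - M23 = \frac{16128}{36125}, giving b12 = -\frac{56}{425}, b13 = -\frac{72}{85}, b23 = -\frac{21}{85}, i.e. R = \frac{192}{425} - \frac{56}{425} \gamma_{12} - \frac{72}{85} \gamma_{13} - \frac{21}{85} \gamma_{23}.
Its \gamma_{12} coefficient is negative, so report the other preimage -R.
Answer: -\frac{192}{425} + \frac{56}{425} \gamma_{12} + \frac{72}{85} \gamma_{13} + \frac{21}{85} \gamma_{23}. Note: both R and -R realise this M (trace -\frac{33169}{180625}); the covering map identifies them, and the \gamma_{12}-coefficient sign is the tie-breaker.


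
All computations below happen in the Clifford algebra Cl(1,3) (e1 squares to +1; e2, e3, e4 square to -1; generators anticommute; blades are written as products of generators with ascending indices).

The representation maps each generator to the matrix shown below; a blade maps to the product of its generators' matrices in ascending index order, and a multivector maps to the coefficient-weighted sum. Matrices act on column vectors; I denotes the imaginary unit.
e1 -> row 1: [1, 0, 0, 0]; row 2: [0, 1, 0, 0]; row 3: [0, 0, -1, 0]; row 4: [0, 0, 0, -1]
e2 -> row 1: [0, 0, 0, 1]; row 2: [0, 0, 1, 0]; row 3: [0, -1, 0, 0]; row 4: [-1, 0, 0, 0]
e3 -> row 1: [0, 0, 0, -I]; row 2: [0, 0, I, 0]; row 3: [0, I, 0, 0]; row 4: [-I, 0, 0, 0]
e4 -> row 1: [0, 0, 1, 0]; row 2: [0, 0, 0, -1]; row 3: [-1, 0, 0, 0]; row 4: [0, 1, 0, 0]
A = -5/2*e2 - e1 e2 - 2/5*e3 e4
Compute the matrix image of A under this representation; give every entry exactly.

Bivector images (products of the table entries): rho(e1 e2) = rho(e1)rho(e2) = row 1: [0, 0, 0, 1]; row 2: [0, 0, 1, 0]; row 3: [0, 1, 0, 0]; row 4: [1, 0, 0, 0]; rho(e3 e4) = rho(e3)rho(e4) = row 1: [0, -I, 0, 0]; row 2: [-I, 0, 0, 0]; row 3: [0, 0, 0, -I]; row 4: [0, 0, -I, 0].
M = (-5/2)*rho(e2) + (-1)*rho(e1 e2) + (-2/5)*rho(e3 e4), summed entrywise:
Answer: row 1: [0, 2*I/5, 0, -7/2]; row 2: [2*I/5, 0, -7/2, 0]; row 3: [0, 3/2, 0, 2*I/5]; row 4: [3/2, 0, 2*I/5, 0]


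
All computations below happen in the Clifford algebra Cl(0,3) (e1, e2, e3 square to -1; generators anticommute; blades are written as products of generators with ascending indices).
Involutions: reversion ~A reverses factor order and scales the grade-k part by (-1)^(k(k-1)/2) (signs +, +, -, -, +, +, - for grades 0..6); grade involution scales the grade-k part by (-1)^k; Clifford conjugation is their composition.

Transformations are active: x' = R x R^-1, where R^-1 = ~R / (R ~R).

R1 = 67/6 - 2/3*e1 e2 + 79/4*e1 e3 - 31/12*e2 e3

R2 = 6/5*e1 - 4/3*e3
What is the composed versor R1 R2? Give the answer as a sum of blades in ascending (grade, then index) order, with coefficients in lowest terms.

Distribute over the terms of R2 (each basis-blade product reordered to ascending indices, repeated generators contracted through their squares):
R1 (6/5*e1) = 67/5*e1 - 4/5*e2 + 237/10*e3 - 31/10*e1 e2 e3
R1 (-4/3*e3) = 79/3*e1 - 31/9*e2 - 134/9*e3 + 8/9*e1 e2 e3
Summing the partial products and collecting blades:
Answer: 596/15*e1 - 191/45*e2 + 793/90*e3 - 199/90*e1 e2 e3


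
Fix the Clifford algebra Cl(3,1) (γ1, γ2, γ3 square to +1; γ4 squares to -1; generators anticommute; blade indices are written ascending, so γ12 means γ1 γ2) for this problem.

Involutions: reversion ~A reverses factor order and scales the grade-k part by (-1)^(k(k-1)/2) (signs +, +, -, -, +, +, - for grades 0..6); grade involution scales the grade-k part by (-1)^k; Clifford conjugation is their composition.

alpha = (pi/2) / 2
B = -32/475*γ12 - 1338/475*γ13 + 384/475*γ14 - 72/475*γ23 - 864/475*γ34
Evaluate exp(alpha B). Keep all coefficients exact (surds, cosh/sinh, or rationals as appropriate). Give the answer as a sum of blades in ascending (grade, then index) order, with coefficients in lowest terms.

B^2 term by term: the squares give (-32/475)^2*(γ12)^2 + (-1338/475)^2*(γ13)^2 + (384/475)^2*(γ14)^2 + (-72/475)^2*(γ23)^2 + (-864/475)^2*(γ34)^2 = 1024/225625*(-1) + 1790244/225625*(-1) + 147456/225625*(+1) + 5184/225625*(-1) + 746496/225625*(+1) = -4 (each basis 2-blade squares to minus the product of its generators' squares); cross terms between blades sharing an index anticommute and cancel; the commuting (index-disjoint) pairs give grade-4 terms 2*c*c'*(blade product), which cancel blade by blade — γ1234: 55296/225625 - 55296/225625 = 0 — confirming B is simple. So B^2 = -4.
B^2 = -4 — the series telescopes trigonometrically here: l = 2, alpha*l = pi/2, so exp(alpha B) = cos(pi/2) + (sin(pi/2)/2)*B = 0 + (1/2)*B.
Answer: -16/475*γ12 - 669/475*γ13 + 192/475*γ14 - 36/475*γ23 - 432/475*γ34


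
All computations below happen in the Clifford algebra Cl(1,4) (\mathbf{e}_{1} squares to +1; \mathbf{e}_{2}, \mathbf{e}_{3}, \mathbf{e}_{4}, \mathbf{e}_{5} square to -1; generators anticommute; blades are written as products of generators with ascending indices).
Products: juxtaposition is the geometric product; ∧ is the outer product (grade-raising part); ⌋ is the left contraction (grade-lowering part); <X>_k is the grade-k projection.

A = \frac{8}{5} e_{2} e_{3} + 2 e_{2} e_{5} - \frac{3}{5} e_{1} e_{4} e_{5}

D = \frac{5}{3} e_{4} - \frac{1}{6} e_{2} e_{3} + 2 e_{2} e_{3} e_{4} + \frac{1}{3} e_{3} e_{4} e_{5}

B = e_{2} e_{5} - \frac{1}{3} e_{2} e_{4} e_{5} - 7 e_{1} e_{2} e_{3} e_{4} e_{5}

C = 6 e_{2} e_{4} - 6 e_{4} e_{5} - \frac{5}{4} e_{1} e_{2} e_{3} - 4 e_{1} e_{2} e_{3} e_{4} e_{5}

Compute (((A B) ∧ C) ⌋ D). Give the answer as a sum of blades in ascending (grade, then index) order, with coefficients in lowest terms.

step 1: -2 - \frac{2}{3} e_{4} - \frac{1}{5} e_{1} e_{2} - \frac{21}{5} e_{2} e_{3} + \frac{8}{5} e_{3} e_{5} + \frac{3}{5} e_{1} e_{2} e_{4} + 14 e_{1} e_{3} e_{4} + \frac{56}{5} e_{1} e_{4} e_{5} - \frac{8}{15} e_{3} e_{4} e_{5}
step 2: -12 e_{2} e_{4} + 12 e_{4} e_{5} + \frac{5}{2} e_{1} e_{2} e_{3} - \frac{5}{6} e_{1} e_{2} e_{3} e_{4} + \frac{6}{5} e_{1} e_{2} e_{4} e_{5} + \frac{78}{5} e_{2} e_{3} e_{4} e_{5} + 8 e_{1} e_{2} e_{3} e_{4} e_{5}
step 3: -28 e_{3}
Answer: -28 e_{3}


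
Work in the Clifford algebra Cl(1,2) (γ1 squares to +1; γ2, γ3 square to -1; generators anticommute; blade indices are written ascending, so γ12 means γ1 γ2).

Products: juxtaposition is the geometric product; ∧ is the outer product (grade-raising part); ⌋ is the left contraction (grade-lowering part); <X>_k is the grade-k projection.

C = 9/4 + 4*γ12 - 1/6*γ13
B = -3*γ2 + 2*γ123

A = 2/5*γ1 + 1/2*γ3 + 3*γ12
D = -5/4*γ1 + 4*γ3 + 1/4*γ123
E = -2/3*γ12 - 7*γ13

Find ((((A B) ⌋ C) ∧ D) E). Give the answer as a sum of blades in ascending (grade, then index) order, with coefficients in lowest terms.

step 1: 9*γ1 + 6*γ3 - 11/5*γ12 + 23/10*γ23
step 2: -44/5 - γ1 + 36*γ2 - 3/2*γ3
step 3: 11*γ1 - 176/5*γ3 + 45*γ12 - 47/8*γ13 + 144*γ23 - 11/5*γ123
step 4: 89/8 + 1232/5*γ1 - 341/15*γ2 - 1133/15*γ3 + 1008*γ12 - 96*γ13 + 3827/12*γ23 + 352/15*γ123
Answer: 89/8 + 1232/5*γ1 - 341/15*γ2 - 1133/15*γ3 + 1008*γ12 - 96*γ13 + 3827/12*γ23 + 352/15*γ123


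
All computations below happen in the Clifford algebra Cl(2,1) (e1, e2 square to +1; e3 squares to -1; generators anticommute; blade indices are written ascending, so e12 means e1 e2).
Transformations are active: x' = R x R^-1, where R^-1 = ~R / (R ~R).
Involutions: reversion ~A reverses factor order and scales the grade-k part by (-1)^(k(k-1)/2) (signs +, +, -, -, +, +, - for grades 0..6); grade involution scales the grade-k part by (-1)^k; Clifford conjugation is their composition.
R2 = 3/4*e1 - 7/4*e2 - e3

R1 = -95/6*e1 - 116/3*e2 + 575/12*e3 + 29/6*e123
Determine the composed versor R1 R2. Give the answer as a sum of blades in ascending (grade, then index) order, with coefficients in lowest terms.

Distribute over the terms of R2 (each basis-blade product reordered to ascending indices, repeated generators contracted through their squares):
R1 (3/4*e1) = -95/8 + 29*e12 - 575/16*e13 + 29/8*e23
R1 (-7/4*e2) = 203/3 + 665/24*e12 + 203/24*e13 + 4025/48*e23
R1 (-e3) = 575/12 + 29/6*e12 + 95/6*e13 + 116/3*e23
Summing the partial products and collecting blades:
Answer: 2489/24 + 1477/24*e12 - 559/48*e13 + 6055/48*e23


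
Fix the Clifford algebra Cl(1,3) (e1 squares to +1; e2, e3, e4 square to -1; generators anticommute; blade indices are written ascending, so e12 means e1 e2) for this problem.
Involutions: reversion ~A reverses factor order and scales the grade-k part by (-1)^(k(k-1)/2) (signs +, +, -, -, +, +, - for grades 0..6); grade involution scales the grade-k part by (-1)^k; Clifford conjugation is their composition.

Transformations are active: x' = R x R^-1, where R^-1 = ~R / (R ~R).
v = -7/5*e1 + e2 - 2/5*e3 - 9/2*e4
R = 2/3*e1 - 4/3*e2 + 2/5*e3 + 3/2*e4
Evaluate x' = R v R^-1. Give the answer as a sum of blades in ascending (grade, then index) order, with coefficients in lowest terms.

~R = 2/3*e1 - 4/3*e2 + 2/5*e3 + 3/2*e4, and R ~R = -1123/300, so R^-1 = ~R / (-1123/300).
R v = 731/100 - 6/5*e12 + 22/75*e13 - 9/10*e14 + 2/15*e23 + 9/2*e24 - 6/5*e34
Answer: -6759/5615*e1 + 4725/1123*e2 - 6526/5615*e3 - 3051/2246*e4


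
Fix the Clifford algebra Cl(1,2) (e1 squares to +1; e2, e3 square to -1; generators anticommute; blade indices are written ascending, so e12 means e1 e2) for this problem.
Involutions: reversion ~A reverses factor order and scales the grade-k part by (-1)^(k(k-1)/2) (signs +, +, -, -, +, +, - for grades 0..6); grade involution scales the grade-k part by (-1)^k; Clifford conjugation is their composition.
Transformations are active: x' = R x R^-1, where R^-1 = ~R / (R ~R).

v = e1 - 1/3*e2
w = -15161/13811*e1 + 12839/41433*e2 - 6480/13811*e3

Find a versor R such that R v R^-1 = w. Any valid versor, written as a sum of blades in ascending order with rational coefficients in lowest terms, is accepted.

Construction: equal norms (both 8/9) license R = v + w = -1350/13811*e1 - 324/13811*e2 - 6480/13811*e3 — nothing changes along that direction, while (v - w)/2 changes sign, so v maps onto w.
Answer: -1350/13811*e1 - 324/13811*e2 - 6480/13811*e3


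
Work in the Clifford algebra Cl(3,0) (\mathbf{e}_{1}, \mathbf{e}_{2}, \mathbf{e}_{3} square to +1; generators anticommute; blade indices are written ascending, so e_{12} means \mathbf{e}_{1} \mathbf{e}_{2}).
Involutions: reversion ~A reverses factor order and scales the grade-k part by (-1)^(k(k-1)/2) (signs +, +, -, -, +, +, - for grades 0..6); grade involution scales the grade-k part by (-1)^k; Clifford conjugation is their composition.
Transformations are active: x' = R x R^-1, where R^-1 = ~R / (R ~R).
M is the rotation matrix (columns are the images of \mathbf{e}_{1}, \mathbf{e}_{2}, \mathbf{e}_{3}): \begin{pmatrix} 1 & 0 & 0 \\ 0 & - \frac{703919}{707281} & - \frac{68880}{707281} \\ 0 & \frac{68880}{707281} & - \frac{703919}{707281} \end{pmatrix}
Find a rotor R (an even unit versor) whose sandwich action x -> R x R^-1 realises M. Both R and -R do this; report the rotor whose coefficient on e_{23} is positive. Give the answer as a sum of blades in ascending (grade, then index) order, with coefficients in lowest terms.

Method: write R = a + b12*e_{12} + b13*e_{13} + b23*e_{23} with a^2 + b12^2 + b13^2 + b23^2 = 1 (so R^-1 = ~R). Expanding the columns R e_j ~R gives tr M = 4a^2 - 1 and, from the antisymmetric part, M21 - M12 = -4a*b12, M13 - M31 = 4a*b13, M32 - M23 = -4a*b23.
Here tr M = -\frac{700557}{707281}, so a^2 = (1 + tr M)/4 = \frac{1681}{707281} and a = ±\frac{41}{841}. Taking a = \frac{41}{841}: M21 - M12 = 0, M13 - M31 = 0, M32 - M23 = \frac{137760}{707281}, giving b12 = 0, b13 = 0, b23 = -\frac{840}{841}, i.e. R = \frac{41}{841} - \frac{840}{841} e_{23}.
Its e_{23} coefficient is negative, so report the other preimage -R.
Answer: -\frac{41}{841} + \frac{840}{841} e_{23}. Sheet selection: the two-to-one cover makes ±R indistinguishable at the matrix level (trace -\frac{700557}{707281}), so uniqueness comes from the required sign on e_{23}.


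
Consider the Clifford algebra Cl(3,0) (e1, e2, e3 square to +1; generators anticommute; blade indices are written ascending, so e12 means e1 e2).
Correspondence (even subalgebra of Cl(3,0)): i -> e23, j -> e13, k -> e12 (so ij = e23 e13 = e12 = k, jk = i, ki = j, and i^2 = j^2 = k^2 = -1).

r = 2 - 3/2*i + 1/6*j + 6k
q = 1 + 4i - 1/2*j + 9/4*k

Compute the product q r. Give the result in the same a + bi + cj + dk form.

In blades: q = 1 + 9/4*e12 - 1/2*e13 + 4*e23, r = 2 + 6*e12 + 1/6*e13 - 3/2*e23.
Distribute q over r term by term (generator squares from the signature, products reordered to ascending indices): (1)*r = 2 + 6*e12 + 1/6*e13 - 3/2*e23; (9/4*e12)*r = -27/2 + 9/2*e12 - 27/8*e13 - 3/8*e23; (-1/2*e13)*r = 1/12 - 3/4*e12 - e13 - 3*e23; (4*e23)*r = 6 + 2/3*e12 - 24*e13 + 8*e23.
Sum: -65/12 + 125/12*e12 - 677/24*e13 + 25/8*e23; translating back through the correspondence:
Answer: -65/12 + 25/8*i - 677/24*j + 125/12*k


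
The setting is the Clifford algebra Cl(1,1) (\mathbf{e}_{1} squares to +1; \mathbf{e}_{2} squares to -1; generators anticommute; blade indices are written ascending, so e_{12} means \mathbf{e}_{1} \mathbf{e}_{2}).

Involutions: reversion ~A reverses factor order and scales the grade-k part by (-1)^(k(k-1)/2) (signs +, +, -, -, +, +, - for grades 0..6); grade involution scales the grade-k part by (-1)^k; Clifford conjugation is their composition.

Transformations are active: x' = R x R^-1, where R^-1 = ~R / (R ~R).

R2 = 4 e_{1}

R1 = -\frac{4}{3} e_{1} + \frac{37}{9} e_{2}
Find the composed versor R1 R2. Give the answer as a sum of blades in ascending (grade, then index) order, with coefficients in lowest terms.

Distribute over the terms of R2 (each basis-blade product reordered to ascending indices, repeated generators contracted through their squares):
R1 (4 e_{1}) = -\frac{16}{3} - \frac{148}{9} e_{12}
Answer: -\frac{16}{3} - \frac{148}{9} e_{12}


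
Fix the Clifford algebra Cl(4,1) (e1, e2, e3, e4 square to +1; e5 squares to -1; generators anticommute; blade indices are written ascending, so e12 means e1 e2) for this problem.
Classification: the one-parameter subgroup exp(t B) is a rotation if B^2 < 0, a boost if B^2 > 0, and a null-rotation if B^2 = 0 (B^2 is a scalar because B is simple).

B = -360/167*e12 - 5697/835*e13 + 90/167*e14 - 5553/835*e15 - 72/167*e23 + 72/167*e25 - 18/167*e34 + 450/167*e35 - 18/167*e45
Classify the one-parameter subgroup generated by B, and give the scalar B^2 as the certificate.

B^2 term by term: the squares give (-360/167)^2*(e12)^2 + (-5697/835)^2*(e13)^2 + (90/167)^2*(e14)^2 + (-5553/835)^2*(e15)^2 + (-72/167)^2*(e23)^2 + (72/167)^2*(e25)^2 + (-18/167)^2*(e34)^2 + (450/167)^2*(e35)^2 + (-18/167)^2*(e45)^2 = 129600/27889*(-1) + 32455809/697225*(-1) + 8100/27889*(-1) + 30835809/697225*(+1) + 5184/27889*(-1) + 5184/27889*(+1) + 324/27889*(-1) + 202500/27889*(+1) + 324/27889*(+1) = 0 (each basis 2-blade squares to minus the product of its generators' squares); cross terms between blades sharing an index anticommute and cancel; the commuting (index-disjoint) pairs give grade-4 terms 2*c*c'*(blade product), which cancel blade by blade — e1234: 12960/27889 - 12960/27889 = 0; e1235: -324000/27889 + 820368/139445 + 799632/139445 = 0; e1245: 12960/27889 - 12960/27889 = 0; e1345: 205092/139445 - 81000/27889 + 199908/139445 = 0; e2345: 2592/27889 - 2592/27889 = 0 — confirming B is simple. So B^2 = 0.
Answer: null-rotation, certificate B^2 = 0. B^2 = 0 is basis-independent, so its sign is the whole story.


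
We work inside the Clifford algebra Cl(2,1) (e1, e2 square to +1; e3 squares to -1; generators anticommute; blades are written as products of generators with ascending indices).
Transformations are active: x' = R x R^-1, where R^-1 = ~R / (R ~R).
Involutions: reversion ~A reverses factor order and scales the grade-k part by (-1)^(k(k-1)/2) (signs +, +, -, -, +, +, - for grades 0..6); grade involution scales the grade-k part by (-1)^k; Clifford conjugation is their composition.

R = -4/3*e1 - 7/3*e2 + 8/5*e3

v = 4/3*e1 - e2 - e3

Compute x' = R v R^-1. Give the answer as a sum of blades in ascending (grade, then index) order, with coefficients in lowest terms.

~R = -4/3*e1 - 7/3*e2 + 8/5*e3, and R ~R = 1049/225, so R^-1 = ~R / (1049/225).
R v = 97/45 + 40/9*e1 e2 - 4/5*e1 e3 + 59/15*e2 e3
Answer: -2692/1049*e1 - 3643/3147*e2 + 2601/1049*e3


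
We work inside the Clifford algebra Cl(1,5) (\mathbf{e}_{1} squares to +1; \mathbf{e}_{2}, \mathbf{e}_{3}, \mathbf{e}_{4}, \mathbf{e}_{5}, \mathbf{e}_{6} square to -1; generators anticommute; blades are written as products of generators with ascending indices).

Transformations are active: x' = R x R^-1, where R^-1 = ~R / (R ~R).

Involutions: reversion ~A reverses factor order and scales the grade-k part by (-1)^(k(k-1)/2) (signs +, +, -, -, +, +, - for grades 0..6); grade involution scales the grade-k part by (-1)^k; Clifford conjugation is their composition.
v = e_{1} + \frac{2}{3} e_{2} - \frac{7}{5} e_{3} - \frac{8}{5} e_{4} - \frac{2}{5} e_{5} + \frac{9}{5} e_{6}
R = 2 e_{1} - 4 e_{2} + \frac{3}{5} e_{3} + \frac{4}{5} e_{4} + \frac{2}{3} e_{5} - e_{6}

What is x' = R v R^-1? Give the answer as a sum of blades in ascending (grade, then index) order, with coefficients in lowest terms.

~R = 2 e_{1} - 4 e_{2} + \frac{3}{5} e_{3} + \frac{4}{5} e_{4} + \frac{2}{3} e_{5} - e_{6}, and R ~R = -\frac{130}{9}, so R^-1 = ~R / (-\frac{130}{9}).
R v = \frac{664}{75} + \frac{16}{3} e_{1} e_{2} - \frac{17}{5} e_{1} e_{3} - 4 e_{1} e_{4} - \frac{22}{15} e_{1} e_{5} + \frac{23}{5} e_{1} e_{6} + \frac{26}{5} e_{2} e_{3} + \frac{88}{15} e_{2} e_{4} + \frac{52}{45} e_{2} e_{5} - \frac{98}{15} e_{2} e_{6} + \frac{4}{25} e_{3} e_{4} + \frac{52}{75} e_{3} e_{5} - \frac{8}{25} e_{3} e_{6} + \frac{56}{75} e_{4} e_{5} - \frac{4}{25} e_{4} e_{6} + \frac{4}{5} e_{5} e_{6}
Answer: -\frac{5609}{1625} e_{1} + \frac{20654}{4875} e_{2} + \frac{5399}{8125} e_{3} + \frac{5032}{8125} e_{4} - \frac{678}{1625} e_{5} - \frac{933}{1625} e_{6}


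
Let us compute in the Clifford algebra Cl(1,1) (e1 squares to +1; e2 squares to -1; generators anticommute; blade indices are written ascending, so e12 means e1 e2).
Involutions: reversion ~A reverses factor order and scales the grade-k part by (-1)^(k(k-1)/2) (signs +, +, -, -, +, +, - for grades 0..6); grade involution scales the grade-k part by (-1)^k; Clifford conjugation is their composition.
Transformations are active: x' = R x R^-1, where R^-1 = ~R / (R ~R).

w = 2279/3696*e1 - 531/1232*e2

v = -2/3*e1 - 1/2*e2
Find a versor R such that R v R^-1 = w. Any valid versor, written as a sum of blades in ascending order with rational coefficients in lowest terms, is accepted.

Take R = v + w = -185/3696*e1 - 1147/1232*e2. Because q(v) = q(w) = 7/36, conjugation by R sends v exactly to w.
Answer: -185/3696*e1 - 1147/1232*e2


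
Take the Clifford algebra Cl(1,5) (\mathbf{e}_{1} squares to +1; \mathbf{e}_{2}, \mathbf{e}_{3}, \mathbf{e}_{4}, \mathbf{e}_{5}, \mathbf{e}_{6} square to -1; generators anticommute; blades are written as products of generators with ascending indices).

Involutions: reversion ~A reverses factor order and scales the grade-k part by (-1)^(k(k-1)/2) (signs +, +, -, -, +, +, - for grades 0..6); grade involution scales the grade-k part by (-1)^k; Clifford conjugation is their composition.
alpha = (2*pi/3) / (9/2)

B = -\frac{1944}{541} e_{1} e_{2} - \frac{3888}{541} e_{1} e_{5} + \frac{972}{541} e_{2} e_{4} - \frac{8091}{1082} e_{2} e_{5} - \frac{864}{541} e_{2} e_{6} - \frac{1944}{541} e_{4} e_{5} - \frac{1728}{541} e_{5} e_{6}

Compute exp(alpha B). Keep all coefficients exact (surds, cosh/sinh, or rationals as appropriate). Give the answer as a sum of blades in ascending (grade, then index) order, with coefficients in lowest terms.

B^2 term by term: the squares give (-\frac{1944}{541})^2*(e_{1} e_{2})^2 + (-\frac{3888}{541})^2*(e_{1} e_{5})^2 + (\frac{972}{541})^2*(e_{2} e_{4})^2 + (-\frac{8091}{1082})^2*(e_{2} e_{5})^2 + (-\frac{864}{541})^2*(e_{2} e_{6})^2 + (-\frac{1944}{541})^2*(e_{4} e_{5})^2 + (-\frac{1728}{541})^2*(e_{5} e_{6})^2 = \frac{3779136}{292681}*(+1) + \frac{15116544}{292681}*(+1) + \frac{944784}{292681}*(-1) + \frac{65464281}{1170724}*(-1) + \frac{746496}{292681}*(-1) + \frac{3779136}{292681}*(-1) + \frac{2985984}{292681}*(-1) = -\frac{81}{4} (each basis 2-blade squares to minus the product of its generators' squares); cross terms between blades sharing an index anticommute and cancel; the commuting (index-disjoint) pairs give grade-4 terms 2*c*c'*(blade product), which cancel blade by blade — e_{1} e_{2} e_{4} e_{5}: \frac{7558272}{292681} - \frac{7558272}{292681} = 0; e_{1} e_{2} e_{5} e_{6}: \frac{6718464}{292681} - \frac{6718464}{292681} = 0; e_{2} e_{4} e_{5} e_{6}: -\frac{3359232}{292681} + \frac{3359232}{292681} = 0 — confirming B is simple. So B^2 = -\frac{81}{4}.
B^2 = -\frac{81}{4} — a negative square means the series sums to a rotation: l = \frac{9}{2}, alpha*l = \frac{2 \pi}{3}, so exp(alpha B) = cos(\frac{2 \pi}{3}) + (sin(\frac{2 \pi}{3})/(\frac{9}{2}))*B = - \frac{1}{2} + (\frac{\sqrt{3}}{9})*B.
Answer: - \frac{1}{2} - \frac{216 \sqrt{3}}{541} e_{1} e_{2} - \frac{432 \sqrt{3}}{541} e_{1} e_{5} + \frac{108 \sqrt{3}}{541} e_{2} e_{4} - \frac{899 \sqrt{3}}{1082} e_{2} e_{5} - \frac{96 \sqrt{3}}{541} e_{2} e_{6} - \frac{216 \sqrt{3}}{541} e_{4} e_{5} - \frac{192 \sqrt{3}}{541} e_{5} e_{6}


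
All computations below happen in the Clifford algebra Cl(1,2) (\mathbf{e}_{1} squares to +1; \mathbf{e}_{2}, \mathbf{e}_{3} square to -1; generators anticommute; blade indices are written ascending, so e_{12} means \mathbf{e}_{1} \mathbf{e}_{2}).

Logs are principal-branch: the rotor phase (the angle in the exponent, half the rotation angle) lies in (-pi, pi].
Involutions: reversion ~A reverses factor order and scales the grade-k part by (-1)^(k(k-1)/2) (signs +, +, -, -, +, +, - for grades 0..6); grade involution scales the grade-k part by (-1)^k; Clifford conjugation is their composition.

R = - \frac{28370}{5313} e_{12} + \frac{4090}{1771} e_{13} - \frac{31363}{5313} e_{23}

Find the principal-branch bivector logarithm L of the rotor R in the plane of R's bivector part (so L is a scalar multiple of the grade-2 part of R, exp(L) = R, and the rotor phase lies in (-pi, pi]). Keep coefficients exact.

The scalar part of R is 0, so the principal-branch rotor phase is pinned; divide the bivector part by its sine to get the unit plane — L is the phase times that plane.
Concretely: cos(phase) = 0 gives phase = ±\frac{\pi}{2}, and since phase/sin(phase) is even the sign is immaterial: L = (phase/sin(phase)) * <R>_2 = (\frac{\pi}{2}) * <R>_2.
Answer: - \frac{14185 \pi}{5313} e_{12} + \frac{2045 \pi}{1771} e_{13} - \frac{31363 \pi}{10626} e_{23}


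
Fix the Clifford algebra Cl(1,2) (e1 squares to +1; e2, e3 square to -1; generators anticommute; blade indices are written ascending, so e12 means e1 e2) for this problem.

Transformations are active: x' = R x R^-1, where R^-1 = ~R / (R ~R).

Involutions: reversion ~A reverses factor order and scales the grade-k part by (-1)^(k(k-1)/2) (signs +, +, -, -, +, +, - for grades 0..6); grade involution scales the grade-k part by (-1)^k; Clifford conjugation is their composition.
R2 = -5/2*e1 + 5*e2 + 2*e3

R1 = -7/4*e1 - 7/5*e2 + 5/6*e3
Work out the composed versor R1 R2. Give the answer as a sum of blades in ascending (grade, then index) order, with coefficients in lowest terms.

Distribute over the terms of R1 (each basis-blade product reordered to ascending indices, repeated generators contracted through their squares):
(-7/4*e1) R2 = 35/8 - 35/4*e12 - 7/2*e13
(-7/5*e2) R2 = 7 - 7/2*e12 - 14/5*e23
(5/6*e3) R2 = -5/3 + 25/12*e13 - 25/6*e23
Summing the partial products and collecting blades:
Answer: 233/24 - 49/4*e12 - 17/12*e13 - 209/30*e23


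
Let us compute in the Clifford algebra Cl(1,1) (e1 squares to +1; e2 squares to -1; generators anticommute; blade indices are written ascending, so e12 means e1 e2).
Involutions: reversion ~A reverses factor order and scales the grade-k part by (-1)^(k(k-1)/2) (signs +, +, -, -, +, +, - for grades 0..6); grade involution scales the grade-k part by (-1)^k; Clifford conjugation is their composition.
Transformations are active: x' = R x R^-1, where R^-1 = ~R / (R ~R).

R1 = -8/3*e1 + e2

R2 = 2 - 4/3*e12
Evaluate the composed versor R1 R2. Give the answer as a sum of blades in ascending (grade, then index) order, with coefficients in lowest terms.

Distribute over the terms of R1 (each basis-blade product reordered to ascending indices, repeated generators contracted through their squares):
(-8/3*e1) R2 = -16/3*e1 + 32/9*e2
(e2) R2 = -4/3*e1 + 2*e2
Summing the partial products and collecting blades:
Answer: -20/3*e1 + 50/9*e2


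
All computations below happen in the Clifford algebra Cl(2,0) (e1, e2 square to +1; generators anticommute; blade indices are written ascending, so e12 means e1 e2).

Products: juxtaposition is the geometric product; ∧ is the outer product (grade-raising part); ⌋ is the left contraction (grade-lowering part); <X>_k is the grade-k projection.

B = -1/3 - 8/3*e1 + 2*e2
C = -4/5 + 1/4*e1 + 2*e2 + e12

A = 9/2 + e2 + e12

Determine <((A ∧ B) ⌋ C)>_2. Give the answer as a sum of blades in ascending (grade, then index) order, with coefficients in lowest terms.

step 1: -3/2 - 12*e1 + 26/3*e2 + 7/3*e12
step 2: 66/5 - 217/24*e1 - 15*e2 - 3/2*e12
step 3: -3/2*e12
Answer: -3/2*e12
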